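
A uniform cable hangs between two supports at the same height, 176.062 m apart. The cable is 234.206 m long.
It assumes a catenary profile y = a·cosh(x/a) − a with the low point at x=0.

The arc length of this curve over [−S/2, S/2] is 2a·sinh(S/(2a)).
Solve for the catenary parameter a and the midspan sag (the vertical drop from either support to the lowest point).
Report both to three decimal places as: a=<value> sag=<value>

seed: a₀ = √(S³/(24(L−S))) = √(176.062³/(24·58.144)) = 62.537479
iter 1: u=1.407652  f(a)=+6.040e+00  f'(a)=-2.255e+00  a ← 62.537479 − (+6.040e+00/-2.255e+00) = 65.215951
iter 2: u=1.349838  f(a)=+4.097e-01  f'(a)=-1.959e+00  a ← 65.215951 − (+4.097e-01/-1.959e+00) = 65.425145
iter 3: u=1.345522  f(a)=+2.189e-03  f'(a)=-1.938e+00  a ← 65.425145 − (+2.189e-03/-1.938e+00) = 65.426275
iter 4: u=1.345499  f(a)=+6.319e-08  f'(a)=-1.938e+00  a ← 65.426275 − (+6.319e-08/-1.938e+00) = 65.426275
iter 5: u=1.345499  f(a)=-2.842e-14  f'(a)=-1.938e+00  a ← 65.426275 − (-2.842e-14/-1.938e+00) = 65.426275
converged: |Δa| < 1e-12 after 5 iterations
sag = a·(cosh(S/(2a)) − 1) = 65.426275·(cosh(1.345499) − 1) = 68.714361
T_max/T_min = cosh(S/(2a)) = 2.050256

a=65.426 sag=68.714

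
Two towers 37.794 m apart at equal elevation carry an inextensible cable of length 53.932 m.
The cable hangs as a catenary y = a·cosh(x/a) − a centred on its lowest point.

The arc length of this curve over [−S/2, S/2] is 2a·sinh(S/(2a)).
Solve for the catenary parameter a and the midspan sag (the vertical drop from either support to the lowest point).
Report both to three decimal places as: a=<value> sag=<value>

a=12.498 sag=17.223

seed: a₀ = √(S³/(24(L−S))) = √(37.794³/(24·16.138)) = 11.806028
iter 1: u=1.600623  f(a)=+2.198e+00  f'(a)=-3.501e+00  a ← 11.806028 − (+2.198e+00/-3.501e+00) = 12.433752
iter 2: u=1.519815  f(a)=+1.875e-01  f'(a)=-2.927e+00  a ← 12.433752 − (+1.875e-01/-2.927e+00) = 12.497791
iter 3: u=1.512027  f(a)=+1.645e-03  f'(a)=-2.876e+00  a ← 12.497791 − (+1.645e-03/-2.876e+00) = 12.498362
iter 4: u=1.511958  f(a)=+1.291e-07  f'(a)=-2.876e+00  a ← 12.498362 − (+1.291e-07/-2.876e+00) = 12.498362
iter 5: u=1.511958  f(a)=+7.105e-15  f'(a)=-2.876e+00  a ← 12.498362 − (+7.105e-15/-2.876e+00) = 12.498362
converged: |Δa| < 1e-12 after 5 iterations
sag = a·(cosh(S/(2a)) − 1) = 12.498362·(cosh(1.511958) − 1) = 17.223250
T_max/T_min = cosh(S/(2a)) = 2.378040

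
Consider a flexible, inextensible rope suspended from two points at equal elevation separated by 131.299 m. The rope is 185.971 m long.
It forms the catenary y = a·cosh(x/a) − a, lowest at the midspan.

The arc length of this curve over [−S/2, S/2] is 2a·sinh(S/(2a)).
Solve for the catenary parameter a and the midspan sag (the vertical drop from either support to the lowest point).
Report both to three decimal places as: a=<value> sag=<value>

a=43.914 sag=58.920

seed: a₀ = √(S³/(24(L−S))) = √(131.299³/(24·54.672)) = 41.534026
iter 1: u=1.580620  f(a)=+7.250e+00  f'(a)=-3.352e+00  a ← 41.534026 − (+7.250e+00/-3.352e+00) = 43.697069
iter 2: u=1.502378  f(a)=+6.049e-01  f'(a)=-2.814e+00  a ← 43.697069 − (+6.049e-01/-2.814e+00) = 43.912032
iter 3: u=1.495023  f(a)=+5.057e-03  f'(a)=-2.767e+00  a ← 43.912032 − (+5.057e-03/-2.767e+00) = 43.913860
iter 4: u=1.494961  f(a)=+3.600e-07  f'(a)=-2.767e+00  a ← 43.913860 − (+3.600e-07/-2.767e+00) = 43.913860
iter 5: u=1.494961  f(a)=+0.000e+00  f'(a)=-2.767e+00  a ← 43.913860 − (+0.000e+00/-2.767e+00) = 43.913860
converged: |Δa| < 1e-12 after 5 iterations
sag = a·(cosh(S/(2a)) − 1) = 43.913860·(cosh(1.494961) − 1) = 58.919648
T_max/T_min = cosh(S/(2a)) = 2.341710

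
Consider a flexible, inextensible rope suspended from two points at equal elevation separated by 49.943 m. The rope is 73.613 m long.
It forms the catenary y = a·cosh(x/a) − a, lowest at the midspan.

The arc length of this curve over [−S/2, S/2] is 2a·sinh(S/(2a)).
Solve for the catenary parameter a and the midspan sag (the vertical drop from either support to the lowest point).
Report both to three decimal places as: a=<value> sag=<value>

seed: a₀ = √(S³/(24(L−S))) = √(49.943³/(24·23.670)) = 14.808368
iter 1: u=1.686310  f(a)=+3.603e+00  f'(a)=-4.203e+00  a ← 14.808368 − (+3.603e+00/-4.203e+00) = 15.665453
iter 2: u=1.594049  f(a)=+3.364e-01  f'(a)=-3.452e+00  a ← 15.665453 − (+3.364e-01/-3.452e+00) = 15.762924
iter 3: u=1.584192  f(a)=+3.602e-03  f'(a)=-3.378e+00  a ← 15.762924 − (+3.602e-03/-3.378e+00) = 15.763990
iter 4: u=1.584085  f(a)=+4.226e-07  f'(a)=-3.377e+00  a ← 15.763990 − (+4.226e-07/-3.377e+00) = 15.763990
iter 5: u=1.584085  f(a)=+0.000e+00  f'(a)=-3.377e+00  a ← 15.763990 − (+0.000e+00/-3.377e+00) = 15.763990
converged: |Δa| < 1e-12 after 5 iterations
sag = a·(cosh(S/(2a)) − 1) = 15.763990·(cosh(1.584085) − 1) = 24.276262
T_max/T_min = cosh(S/(2a)) = 2.539982

a=15.764 sag=24.276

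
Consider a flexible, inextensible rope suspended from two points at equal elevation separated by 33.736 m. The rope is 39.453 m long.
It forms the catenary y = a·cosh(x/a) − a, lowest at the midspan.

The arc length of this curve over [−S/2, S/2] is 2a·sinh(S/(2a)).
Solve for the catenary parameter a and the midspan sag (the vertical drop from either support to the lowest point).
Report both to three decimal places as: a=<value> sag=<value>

a=17.138 sag=8.993

seed: a₀ = √(S³/(24(L−S))) = √(33.736³/(24·5.717)) = 16.728256
iter 1: u=1.008354  f(a)=+2.978e-01  f'(a)=-7.556e-01  a ← 16.728256 − (+2.978e-01/-7.556e-01) = 17.122365
iter 2: u=0.985144  f(a)=+1.085e-02  f'(a)=-7.014e-01  a ← 17.122365 − (+1.085e-02/-7.014e-01) = 17.137831
iter 3: u=0.984255  f(a)=+1.560e-05  f'(a)=-6.994e-01  a ← 17.137831 − (+1.560e-05/-6.994e-01) = 17.137853
iter 4: u=0.984254  f(a)=+3.238e-11  f'(a)=-6.994e-01  a ← 17.137853 − (+3.238e-11/-6.994e-01) = 17.137853
iter 5: u=0.984254  f(a)=+0.000e+00  f'(a)=-6.994e-01  a ← 17.137853 − (+0.000e+00/-6.994e-01) = 17.137853
converged: |Δa| < 1e-12 after 5 iterations
sag = a·(cosh(S/(2a)) − 1) = 17.137853·(cosh(0.984254) − 1) = 8.993370
T_max/T_min = cosh(S/(2a)) = 1.524766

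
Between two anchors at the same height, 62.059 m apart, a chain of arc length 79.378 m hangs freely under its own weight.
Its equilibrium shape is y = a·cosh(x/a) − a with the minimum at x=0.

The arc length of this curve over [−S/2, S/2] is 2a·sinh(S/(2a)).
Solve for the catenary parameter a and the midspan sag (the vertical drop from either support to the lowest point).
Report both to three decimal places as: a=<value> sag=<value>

seed: a₀ = √(S³/(24(L−S))) = √(62.059³/(24·17.319)) = 23.979501
iter 1: u=1.294001  f(a)=+1.509e+00  f'(a)=-1.701e+00  a ← 23.979501 − (+1.509e+00/-1.701e+00) = 24.866572
iter 2: u=1.247840  f(a)=+8.778e-02  f'(a)=-1.509e+00  a ← 24.866572 − (+8.778e-02/-1.509e+00) = 24.924762
iter 3: u=1.244927  f(a)=+3.376e-04  f'(a)=-1.497e+00  a ← 24.924762 − (+3.376e-04/-1.497e+00) = 24.924987
iter 4: u=1.244915  f(a)=+5.036e-09  f'(a)=-1.497e+00  a ← 24.924987 − (+5.036e-09/-1.497e+00) = 24.924987
iter 5: u=1.244915  f(a)=+1.421e-14  f'(a)=-1.497e+00  a ← 24.924987 − (+1.421e-14/-1.497e+00) = 24.924987
converged: |Δa| < 1e-12 after 5 iterations
sag = a·(cosh(S/(2a)) − 1) = 24.924987·(cosh(1.244915) − 1) = 21.941543
T_max/T_min = cosh(S/(2a)) = 1.880303

a=24.925 sag=21.942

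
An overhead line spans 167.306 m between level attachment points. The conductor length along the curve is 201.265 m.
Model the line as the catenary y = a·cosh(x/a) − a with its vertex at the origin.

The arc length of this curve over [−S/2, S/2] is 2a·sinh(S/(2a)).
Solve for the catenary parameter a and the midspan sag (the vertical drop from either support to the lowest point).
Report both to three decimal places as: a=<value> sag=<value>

a=78.010 sag=49.318

seed: a₀ = √(S³/(24(L−S))) = √(167.306³/(24·33.959)) = 75.802618
iter 1: u=1.103563  f(a)=+2.129e+00  f'(a)=-1.010e+00  a ← 75.802618 − (+2.129e+00/-1.010e+00) = 77.910468
iter 2: u=1.073707  f(a)=+9.203e-02  f'(a)=-9.243e-01  a ← 77.910468 − (+9.203e-02/-9.243e-01) = 78.010026
iter 3: u=1.072337  f(a)=+1.892e-04  f'(a)=-9.206e-01  a ← 78.010026 − (+1.892e-04/-9.206e-01) = 78.010231
iter 4: u=1.072334  f(a)=+8.030e-10  f'(a)=-9.205e-01  a ← 78.010231 − (+8.030e-10/-9.205e-01) = 78.010231
iter 5: u=1.072334  f(a)=+5.684e-14  f'(a)=-9.205e-01  a ← 78.010231 − (+5.684e-14/-9.205e-01) = 78.010231
converged: |Δa| < 1e-12 after 5 iterations
sag = a·(cosh(S/(2a)) − 1) = 78.010231·(cosh(1.072334) − 1) = 49.318070
T_max/T_min = cosh(S/(2a)) = 1.632200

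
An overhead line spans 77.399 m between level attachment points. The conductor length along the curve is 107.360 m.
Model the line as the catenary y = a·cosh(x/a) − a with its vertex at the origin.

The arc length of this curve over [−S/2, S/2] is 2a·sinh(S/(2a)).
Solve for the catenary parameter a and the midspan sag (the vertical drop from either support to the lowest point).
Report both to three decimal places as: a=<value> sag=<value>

a=26.753 sag=33.224

seed: a₀ = √(S³/(24(L−S))) = √(77.399³/(24·29.961)) = 25.393306
iter 1: u=1.524004  f(a)=+3.678e+00  f'(a)=-2.955e+00  a ← 25.393306 − (+3.678e+00/-2.955e+00) = 26.637884
iter 2: u=1.452799  f(a)=+2.877e-01  f'(a)=-2.509e+00  a ← 26.637884 − (+2.877e-01/-2.509e+00) = 26.752528
iter 3: u=1.446574  f(a)=+2.090e-03  f'(a)=-2.473e+00  a ← 26.752528 − (+2.090e-03/-2.473e+00) = 26.753374
iter 4: u=1.446528  f(a)=+1.121e-07  f'(a)=-2.473e+00  a ← 26.753374 − (+1.121e-07/-2.473e+00) = 26.753374
iter 5: u=1.446528  f(a)=-2.842e-14  f'(a)=-2.473e+00  a ← 26.753374 − (-2.842e-14/-2.473e+00) = 26.753374
converged: |Δa| < 1e-12 after 5 iterations
sag = a·(cosh(S/(2a)) − 1) = 26.753374·(cosh(1.446528) − 1) = 33.224000
T_max/T_min = cosh(S/(2a)) = 2.241862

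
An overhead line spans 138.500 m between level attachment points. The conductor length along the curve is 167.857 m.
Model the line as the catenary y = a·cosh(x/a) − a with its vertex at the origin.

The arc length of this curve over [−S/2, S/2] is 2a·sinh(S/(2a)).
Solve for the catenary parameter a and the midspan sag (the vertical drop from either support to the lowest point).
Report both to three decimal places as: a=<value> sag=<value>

a=63.270 sag=41.835

seed: a₀ = √(S³/(24(L−S))) = √(138.500³/(24·29.357)) = 61.406339
iter 1: u=1.127734  f(a)=+1.924e+00  f'(a)=-1.083e+00  a ← 61.406339 − (+1.924e+00/-1.083e+00) = 63.182508
iter 2: u=1.096031  f(a)=+8.665e-02  f'(a)=-9.878e-01  a ← 63.182508 − (+8.665e-02/-9.878e-01) = 63.270225
iter 3: u=1.094512  f(a)=+1.940e-04  f'(a)=-9.834e-01  a ← 63.270225 − (+1.940e-04/-9.834e-01) = 63.270422
iter 4: u=1.094508  f(a)=+9.777e-10  f'(a)=-9.834e-01  a ← 63.270422 − (+9.777e-10/-9.834e-01) = 63.270422
iter 5: u=1.094508  f(a)=+0.000e+00  f'(a)=-9.834e-01  a ← 63.270422 − (+0.000e+00/-9.834e-01) = 63.270422
converged: |Δa| < 1e-12 after 5 iterations
sag = a·(cosh(S/(2a)) − 1) = 63.270422·(cosh(1.094508) − 1) = 41.834951
T_max/T_min = cosh(S/(2a)) = 1.661209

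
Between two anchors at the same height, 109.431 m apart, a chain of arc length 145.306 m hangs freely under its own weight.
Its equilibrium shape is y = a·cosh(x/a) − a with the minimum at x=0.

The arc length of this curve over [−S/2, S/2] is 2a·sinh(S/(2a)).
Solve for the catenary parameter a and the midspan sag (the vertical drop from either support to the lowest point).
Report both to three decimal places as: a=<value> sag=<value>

a=40.803 sag=42.524

seed: a₀ = √(S³/(24(L−S))) = √(109.431³/(24·35.875)) = 39.012967
iter 1: u=1.402495  f(a)=+3.698e+00  f'(a)=-2.227e+00  a ← 39.012967 − (+3.698e+00/-2.227e+00) = 40.673370
iter 2: u=1.345241  f(a)=+2.492e-01  f'(a)=-1.936e+00  a ← 40.673370 − (+2.492e-01/-1.936e+00) = 40.802067
iter 3: u=1.340998  f(a)=+1.312e-03  f'(a)=-1.916e+00  a ← 40.802067 − (+1.312e-03/-1.916e+00) = 40.802752
iter 4: u=1.340976  f(a)=+3.682e-08  f'(a)=-1.916e+00  a ← 40.802752 − (+3.682e-08/-1.916e+00) = 40.802752
iter 5: u=1.340976  f(a)=+0.000e+00  f'(a)=-1.916e+00  a ← 40.802752 − (+0.000e+00/-1.916e+00) = 40.802752
converged: |Δa| < 1e-12 after 5 iterations
sag = a·(cosh(S/(2a)) − 1) = 40.802752·(cosh(1.340976) − 1) = 42.523852
T_max/T_min = cosh(S/(2a)) = 2.042181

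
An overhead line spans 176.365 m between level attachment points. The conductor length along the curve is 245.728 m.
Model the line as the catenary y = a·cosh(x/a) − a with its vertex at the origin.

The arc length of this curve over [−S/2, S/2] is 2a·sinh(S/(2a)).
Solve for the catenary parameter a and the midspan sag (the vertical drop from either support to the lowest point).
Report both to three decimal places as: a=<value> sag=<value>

a=60.525 sag=76.438

seed: a₀ = √(S³/(24(L−S))) = √(176.365³/(24·69.363)) = 57.404911
iter 1: u=1.536149  f(a)=+8.659e+00  f'(a)=-3.037e+00  a ← 57.404911 − (+8.659e+00/-3.037e+00) = 60.256046
iter 2: u=1.463463  f(a)=+6.869e-01  f'(a)=-2.573e+00  a ← 60.256046 − (+6.869e-01/-2.573e+00) = 60.523052
iter 3: u=1.457007  f(a)=+5.146e-03  f'(a)=-2.534e+00  a ← 60.523052 − (+5.146e-03/-2.534e+00) = 60.525083
iter 4: u=1.456958  f(a)=+2.936e-07  f'(a)=-2.534e+00  a ← 60.525083 − (+2.936e-07/-2.534e+00) = 60.525083
iter 5: u=1.456958  f(a)=+8.527e-14  f'(a)=-2.534e+00  a ← 60.525083 − (+8.527e-14/-2.534e+00) = 60.525083
converged: |Δa| < 1e-12 after 5 iterations
sag = a·(cosh(S/(2a)) − 1) = 60.525083·(cosh(1.456958) − 1) = 76.437862
T_max/T_min = cosh(S/(2a)) = 2.262912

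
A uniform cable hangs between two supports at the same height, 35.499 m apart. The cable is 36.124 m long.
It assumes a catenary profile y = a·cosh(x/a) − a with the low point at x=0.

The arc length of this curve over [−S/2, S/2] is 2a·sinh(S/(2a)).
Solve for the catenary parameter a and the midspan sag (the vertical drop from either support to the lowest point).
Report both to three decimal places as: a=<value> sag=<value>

a=54.754 sag=2.902

seed: a₀ = √(S³/(24(L−S))) = √(35.499³/(24·0.625)) = 54.610801
iter 1: u=0.325018  f(a)=+3.309e-03  f'(a)=-2.313e-02  a ← 54.610801 − (+3.309e-03/-2.313e-02) = 54.753870
iter 2: u=0.324169  f(a)=+1.305e-05  f'(a)=-2.295e-02  a ← 54.753870 − (+1.305e-05/-2.295e-02) = 54.754439
iter 3: u=0.324165  f(a)=+2.047e-10  f'(a)=-2.295e-02  a ← 54.754439 − (+2.047e-10/-2.295e-02) = 54.754439
iter 4: u=0.324165  f(a)=-7.105e-15  f'(a)=-2.295e-02  a ← 54.754439 − (-7.105e-15/-2.295e-02) = 54.754439
converged: |Δa| < 1e-12 after 4 iterations
sag = a·(cosh(S/(2a)) − 1) = 54.754439·(cosh(0.324165) − 1) = 2.902169
T_max/T_min = cosh(S/(2a)) = 1.053003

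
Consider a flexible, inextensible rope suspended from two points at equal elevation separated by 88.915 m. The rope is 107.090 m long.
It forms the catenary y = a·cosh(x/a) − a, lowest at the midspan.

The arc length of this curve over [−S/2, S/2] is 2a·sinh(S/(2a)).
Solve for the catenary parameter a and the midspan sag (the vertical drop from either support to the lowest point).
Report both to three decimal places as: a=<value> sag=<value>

seed: a₀ = √(S³/(24(L−S))) = √(88.915³/(24·18.175)) = 40.143914
iter 1: u=1.107453  f(a)=+1.148e+00  f'(a)=-1.022e+00  a ← 40.143914 − (+1.148e+00/-1.022e+00) = 41.267379
iter 2: u=1.077304  f(a)=+4.994e-02  f'(a)=-9.344e-01  a ← 41.267379 − (+4.994e-02/-9.344e-01) = 41.320828
iter 3: u=1.075910  f(a)=+1.041e-04  f'(a)=-9.305e-01  a ← 41.320828 − (+1.041e-04/-9.305e-01) = 41.320940
iter 4: u=1.075907  f(a)=+4.543e-10  f'(a)=-9.305e-01  a ← 41.320940 − (+4.543e-10/-9.305e-01) = 41.320940
iter 5: u=1.075907  f(a)=+1.421e-14  f'(a)=-9.305e-01  a ← 41.320940 − (+1.421e-14/-9.305e-01) = 41.320940
converged: |Δa| < 1e-12 after 5 iterations
sag = a·(cosh(S/(2a)) − 1) = 41.320940·(cosh(1.075907) − 1) = 26.314015
T_max/T_min = cosh(S/(2a)) = 1.636820

a=41.321 sag=26.314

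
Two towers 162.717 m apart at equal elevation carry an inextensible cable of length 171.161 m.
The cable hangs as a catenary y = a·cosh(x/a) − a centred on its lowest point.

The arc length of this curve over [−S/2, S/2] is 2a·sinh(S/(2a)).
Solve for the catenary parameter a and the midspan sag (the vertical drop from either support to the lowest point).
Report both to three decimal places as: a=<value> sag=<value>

a=146.926 sag=23.107

seed: a₀ = √(S³/(24(L−S))) = √(162.717³/(24·8.444)) = 145.804074
iter 1: u=0.557999  f(a)=+1.324e-01  f'(a)=-1.195e-01  a ← 145.804074 − (+1.324e-01/-1.195e-01) = 146.912573
iter 2: u=0.553789  f(a)=+1.526e-03  f'(a)=-1.167e-01  a ← 146.912573 − (+1.526e-03/-1.167e-01) = 146.925641
iter 3: u=0.553739  f(a)=+2.076e-07  f'(a)=-1.167e-01  a ← 146.925641 − (+2.076e-07/-1.167e-01) = 146.925643
iter 4: u=0.553739  f(a)=+2.842e-14  f'(a)=-1.167e-01  a ← 146.925643 − (+2.842e-14/-1.167e-01) = 146.925643
converged: |Δa| < 1e-12 after 4 iterations
sag = a·(cosh(S/(2a)) − 1) = 146.925643·(cosh(0.553739) − 1) = 23.107197
T_max/T_min = cosh(S/(2a)) = 1.157271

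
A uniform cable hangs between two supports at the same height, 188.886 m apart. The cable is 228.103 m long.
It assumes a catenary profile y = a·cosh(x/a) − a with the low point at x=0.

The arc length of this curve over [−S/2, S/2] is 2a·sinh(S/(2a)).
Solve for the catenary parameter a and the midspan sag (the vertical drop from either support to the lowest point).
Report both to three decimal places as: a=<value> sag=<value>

a=87.135 sag=56.393

seed: a₀ = √(S³/(24(L−S))) = √(188.886³/(24·39.217)) = 84.616849
iter 1: u=1.116125  f(a)=+2.516e+00  f'(a)=-1.048e+00  a ← 84.616849 − (+2.516e+00/-1.048e+00) = 87.018792
iter 2: u=1.085317  f(a)=+1.111e-01  f'(a)=-9.570e-01  a ← 87.018792 − (+1.111e-01/-9.570e-01) = 87.134914
iter 3: u=1.083871  f(a)=+2.389e-04  f'(a)=-9.529e-01  a ← 87.134914 − (+2.389e-04/-9.529e-01) = 87.135164
iter 4: u=1.083868  f(a)=+1.109e-09  f'(a)=-9.529e-01  a ← 87.135164 − (+1.109e-09/-9.529e-01) = 87.135164
iter 5: u=1.083868  f(a)=+8.527e-14  f'(a)=-9.529e-01  a ← 87.135164 − (+8.527e-14/-9.529e-01) = 87.135164
converged: |Δa| < 1e-12 after 5 iterations
sag = a·(cosh(S/(2a)) − 1) = 87.135164·(cosh(1.083868) − 1) = 56.392817
T_max/T_min = cosh(S/(2a)) = 1.647188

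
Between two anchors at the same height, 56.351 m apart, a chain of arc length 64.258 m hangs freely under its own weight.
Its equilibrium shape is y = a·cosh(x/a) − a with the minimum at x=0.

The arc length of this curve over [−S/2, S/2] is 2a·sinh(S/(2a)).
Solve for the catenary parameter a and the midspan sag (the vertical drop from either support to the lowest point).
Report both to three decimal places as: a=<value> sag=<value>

seed: a₀ = √(S³/(24(L−S))) = √(56.351³/(24·7.907)) = 30.707252
iter 1: u=0.917552  f(a)=+3.396e-01  f'(a)=-5.597e-01  a ← 30.707252 − (+3.396e-01/-5.597e-01) = 31.314027
iter 2: u=0.899772  f(a)=+1.033e-02  f'(a)=-5.261e-01  a ← 31.314027 − (+1.033e-02/-5.261e-01) = 31.333657
iter 3: u=0.899209  f(a)=+1.021e-05  f'(a)=-5.251e-01  a ← 31.333657 − (+1.021e-05/-5.251e-01) = 31.333676
iter 4: u=0.899208  f(a)=+1.000e-11  f'(a)=-5.251e-01  a ← 31.333676 − (+1.000e-11/-5.251e-01) = 31.333676
converged: |Δa| < 1e-12 after 4 iterations
sag = a·(cosh(S/(2a)) − 1) = 31.333676·(cosh(0.899208) − 1) = 13.544736
T_max/T_min = cosh(S/(2a)) = 1.432274

a=31.334 sag=13.545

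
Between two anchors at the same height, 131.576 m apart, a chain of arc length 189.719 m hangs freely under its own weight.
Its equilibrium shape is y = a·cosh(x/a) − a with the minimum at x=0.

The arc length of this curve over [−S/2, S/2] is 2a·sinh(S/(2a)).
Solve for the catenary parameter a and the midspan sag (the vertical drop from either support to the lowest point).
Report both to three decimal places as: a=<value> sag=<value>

a=42.848 sag=61.240

seed: a₀ = √(S³/(24(L−S))) = √(131.576³/(24·58.143)) = 40.402727
iter 1: u=1.628306  f(a)=+8.213e+00  f'(a)=-3.717e+00  a ← 40.402727 − (+8.213e+00/-3.717e+00) = 42.612159
iter 2: u=1.543879  f(a)=+7.218e-01  f'(a)=-3.090e+00  a ← 42.612159 − (+7.218e-01/-3.090e+00) = 42.845752
iter 3: u=1.535461  f(a)=+6.762e-03  f'(a)=-3.032e+00  a ← 42.845752 − (+6.762e-03/-3.032e+00) = 42.847982
iter 4: u=1.535382  f(a)=+6.058e-07  f'(a)=-3.032e+00  a ← 42.847982 − (+6.058e-07/-3.032e+00) = 42.847983
iter 5: u=1.535382  f(a)=+0.000e+00  f'(a)=-3.032e+00  a ← 42.847983 − (+0.000e+00/-3.032e+00) = 42.847983
converged: |Δa| < 1e-12 after 5 iterations
sag = a·(cosh(S/(2a)) − 1) = 42.847983·(cosh(1.535382) − 1) = 61.239838
T_max/T_min = cosh(S/(2a)) = 2.429235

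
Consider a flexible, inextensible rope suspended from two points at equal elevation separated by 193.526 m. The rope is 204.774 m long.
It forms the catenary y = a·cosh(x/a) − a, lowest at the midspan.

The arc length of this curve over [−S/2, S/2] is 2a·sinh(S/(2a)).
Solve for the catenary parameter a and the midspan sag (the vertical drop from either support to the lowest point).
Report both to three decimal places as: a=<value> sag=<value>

a=165.267 sag=29.146

seed: a₀ = √(S³/(24(L−S))) = √(193.526³/(24·11.248)) = 163.857267
iter 1: u=0.590532  f(a)=+1.978e-01  f'(a)=-1.421e-01  a ← 163.857267 − (+1.978e-01/-1.421e-01) = 165.248599
iter 2: u=0.585560  f(a)=+2.547e-03  f'(a)=-1.385e-01  a ← 165.248599 − (+2.547e-03/-1.385e-01) = 165.266990
iter 3: u=0.585495  f(a)=+4.348e-07  f'(a)=-1.385e-01  a ← 165.266990 − (+4.348e-07/-1.385e-01) = 165.266994
iter 4: u=0.585495  f(a)=+0.000e+00  f'(a)=-1.385e-01  a ← 165.266994 − (+0.000e+00/-1.385e-01) = 165.266994
converged: |Δa| < 1e-12 after 4 iterations
sag = a·(cosh(S/(2a)) − 1) = 165.266994·(cosh(0.585495) − 1) = 29.145652
T_max/T_min = cosh(S/(2a)) = 1.176355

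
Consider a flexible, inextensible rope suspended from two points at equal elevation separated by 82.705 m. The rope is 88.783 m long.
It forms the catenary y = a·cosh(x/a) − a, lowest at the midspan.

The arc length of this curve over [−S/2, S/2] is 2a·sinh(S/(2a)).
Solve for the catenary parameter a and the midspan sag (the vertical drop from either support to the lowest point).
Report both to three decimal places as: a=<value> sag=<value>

seed: a₀ = √(S³/(24(L−S))) = √(82.705³/(24·6.078)) = 62.274705
iter 1: u=0.664034  f(a)=+1.354e-01  f'(a)=-2.039e-01  a ← 62.274705 − (+1.354e-01/-2.039e-01) = 62.938700
iter 2: u=0.657028  f(a)=+2.196e-03  f'(a)=-1.974e-01  a ← 62.938700 − (+2.196e-03/-1.974e-01) = 62.949827
iter 3: u=0.656912  f(a)=+5.989e-07  f'(a)=-1.973e-01  a ← 62.949827 − (+5.989e-07/-1.973e-01) = 62.949830
iter 4: u=0.656912  f(a)=+7.105e-14  f'(a)=-1.973e-01  a ← 62.949830 − (+7.105e-14/-1.973e-01) = 62.949830
converged: |Δa| < 1e-12 after 4 iterations
sag = a·(cosh(S/(2a)) − 1) = 62.949830·(cosh(0.656912) − 1) = 14.077998
T_max/T_min = cosh(S/(2a)) = 1.223638

a=62.950 sag=14.078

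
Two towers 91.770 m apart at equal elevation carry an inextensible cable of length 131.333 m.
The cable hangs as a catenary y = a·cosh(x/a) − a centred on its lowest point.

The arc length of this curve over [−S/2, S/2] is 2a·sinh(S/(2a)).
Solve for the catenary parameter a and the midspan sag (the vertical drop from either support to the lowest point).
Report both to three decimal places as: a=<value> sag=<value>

a=30.218 sag=42.068

seed: a₀ = √(S³/(24(L−S))) = √(91.770³/(24·39.563)) = 28.529941
iter 1: u=1.608310  f(a)=+5.444e+00  f'(a)=-3.560e+00  a ← 28.529941 − (+5.444e+00/-3.560e+00) = 30.058860
iter 2: u=1.526505  f(a)=+4.682e-01  f'(a)=-2.972e+00  a ← 30.058860 − (+4.682e-01/-2.972e+00) = 30.216399
iter 3: u=1.518546  f(a)=+4.184e-03  f'(a)=-2.919e+00  a ← 30.216399 − (+4.184e-03/-2.919e+00) = 30.217833
iter 4: u=1.518474  f(a)=+3.407e-07  f'(a)=-2.919e+00  a ← 30.217833 − (+3.407e-07/-2.919e+00) = 30.217833
iter 5: u=1.518474  f(a)=-2.842e-14  f'(a)=-2.919e+00  a ← 30.217833 − (-2.842e-14/-2.919e+00) = 30.217833
converged: |Δa| < 1e-12 after 5 iterations
sag = a·(cosh(S/(2a)) − 1) = 30.217833·(cosh(1.518474) − 1) = 42.067758
T_max/T_min = cosh(S/(2a)) = 2.392150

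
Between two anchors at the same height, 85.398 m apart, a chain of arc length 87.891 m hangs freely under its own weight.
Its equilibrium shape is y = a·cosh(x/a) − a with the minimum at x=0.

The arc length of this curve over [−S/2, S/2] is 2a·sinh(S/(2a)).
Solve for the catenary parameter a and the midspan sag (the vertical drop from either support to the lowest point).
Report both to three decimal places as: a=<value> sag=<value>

seed: a₀ = √(S³/(24(L−S))) = √(85.398³/(24·2.493)) = 102.024574
iter 1: u=0.418517  f(a)=+2.192e-02  f'(a)=-4.973e-02  a ← 102.024574 − (+2.192e-02/-4.973e-02) = 102.465428
iter 2: u=0.416716  f(a)=+1.429e-04  f'(a)=-4.909e-02  a ← 102.465428 − (+1.429e-04/-4.909e-02) = 102.468339
iter 3: u=0.416704  f(a)=+6.162e-09  f'(a)=-4.908e-02  a ← 102.468339 − (+6.162e-09/-4.908e-02) = 102.468339
iter 4: u=0.416704  f(a)=+1.421e-14  f'(a)=-4.908e-02  a ← 102.468339 − (+1.421e-14/-4.908e-02) = 102.468339
converged: |Δa| < 1e-12 after 4 iterations
sag = a·(cosh(S/(2a)) − 1) = 102.468339·(cosh(0.416704) − 1) = 9.025910
T_max/T_min = cosh(S/(2a)) = 1.088085

a=102.468 sag=9.026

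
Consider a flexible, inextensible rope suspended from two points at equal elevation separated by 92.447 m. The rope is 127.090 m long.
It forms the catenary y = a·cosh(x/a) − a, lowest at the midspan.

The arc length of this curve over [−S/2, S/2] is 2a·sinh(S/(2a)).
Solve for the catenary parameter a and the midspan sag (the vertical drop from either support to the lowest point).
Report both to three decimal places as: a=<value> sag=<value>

a=32.429 sag=38.913

seed: a₀ = √(S³/(24(L−S))) = √(92.447³/(24·34.643)) = 30.826617
iter 1: u=1.499467  f(a)=+4.110e+00  f'(a)=-2.795e+00  a ← 30.826617 − (+4.110e+00/-2.795e+00) = 32.296853
iter 2: u=1.431208  f(a)=+3.123e-01  f'(a)=-2.385e+00  a ← 32.296853 − (+3.123e-01/-2.385e+00) = 32.427789
iter 3: u=1.425429  f(a)=+2.131e-03  f'(a)=-2.353e+00  a ← 32.427789 − (+2.131e-03/-2.353e+00) = 32.428695
iter 4: u=1.425389  f(a)=+1.008e-07  f'(a)=-2.352e+00  a ← 32.428695 − (+1.008e-07/-2.352e+00) = 32.428695
iter 5: u=1.425389  f(a)=-2.842e-14  f'(a)=-2.352e+00  a ← 32.428695 − (-2.842e-14/-2.352e+00) = 32.428695
converged: |Δa| < 1e-12 after 5 iterations
sag = a·(cosh(S/(2a)) − 1) = 32.428695·(cosh(1.425389) − 1) = 38.912649
T_max/T_min = cosh(S/(2a)) = 2.199945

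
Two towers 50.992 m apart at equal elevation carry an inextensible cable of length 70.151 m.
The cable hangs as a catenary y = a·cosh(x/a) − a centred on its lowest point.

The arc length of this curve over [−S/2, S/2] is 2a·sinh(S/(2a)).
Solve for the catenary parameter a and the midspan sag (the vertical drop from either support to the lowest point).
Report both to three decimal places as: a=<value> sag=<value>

a=17.866 sag=21.498

seed: a₀ = √(S³/(24(L−S))) = √(50.992³/(24·19.159)) = 16.980913
iter 1: u=1.501451  f(a)=+2.279e+00  f'(a)=-2.808e+00  a ← 16.980913 − (+2.279e+00/-2.808e+00) = 17.792601
iter 2: u=1.432955  f(a)=+1.736e-01  f'(a)=-2.395e+00  a ← 17.792601 − (+1.736e-01/-2.395e+00) = 17.865087
iter 3: u=1.427141  f(a)=+1.191e-03  f'(a)=-2.362e+00  a ← 17.865087 − (+1.191e-03/-2.362e+00) = 17.865591
iter 4: u=1.427101  f(a)=+5.688e-08  f'(a)=-2.362e+00  a ← 17.865591 − (+5.688e-08/-2.362e+00) = 17.865591
iter 5: u=1.427101  f(a)=+1.421e-14  f'(a)=-2.362e+00  a ← 17.865591 − (+1.421e-14/-2.362e+00) = 17.865591
converged: |Δa| < 1e-12 after 5 iterations
sag = a·(cosh(S/(2a)) − 1) = 17.865591·(cosh(1.427101) − 1) = 21.497717
T_max/T_min = cosh(S/(2a)) = 2.203303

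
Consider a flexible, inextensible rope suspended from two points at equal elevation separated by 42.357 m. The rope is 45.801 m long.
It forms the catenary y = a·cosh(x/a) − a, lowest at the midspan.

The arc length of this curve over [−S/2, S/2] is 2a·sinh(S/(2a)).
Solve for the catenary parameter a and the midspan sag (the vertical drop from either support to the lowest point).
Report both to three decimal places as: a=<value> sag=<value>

seed: a₀ = √(S³/(24(L−S))) = √(42.357³/(24·3.444)) = 30.321494
iter 1: u=0.698465  f(a)=+8.499e-02  f'(a)=-2.384e-01  a ← 30.321494 − (+8.499e-02/-2.384e-01) = 30.677935
iter 2: u=0.690350  f(a)=+1.522e-03  f'(a)=-2.300e-01  a ← 30.677935 − (+1.522e-03/-2.300e-01) = 30.684553
iter 3: u=0.690201  f(a)=+5.077e-07  f'(a)=-2.298e-01  a ← 30.684553 − (+5.077e-07/-2.298e-01) = 30.684555
iter 4: u=0.690201  f(a)=+6.395e-14  f'(a)=-2.298e-01  a ← 30.684555 − (+6.395e-14/-2.298e-01) = 30.684555
converged: |Δa| < 1e-12 after 4 iterations
sag = a·(cosh(S/(2a)) − 1) = 30.684555·(cosh(0.690201) − 1) = 7.603496
T_max/T_min = cosh(S/(2a)) = 1.247796

a=30.685 sag=7.603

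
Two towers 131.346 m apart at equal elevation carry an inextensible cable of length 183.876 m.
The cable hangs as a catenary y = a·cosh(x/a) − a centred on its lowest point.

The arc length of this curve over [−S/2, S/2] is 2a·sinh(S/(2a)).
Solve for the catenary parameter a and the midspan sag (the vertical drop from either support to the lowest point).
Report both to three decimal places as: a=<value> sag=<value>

a=44.735 sag=57.509

seed: a₀ = √(S³/(24(L−S))) = √(131.346³/(24·52.530)) = 42.395128
iter 1: u=1.549069  f(a)=+6.675e+00  f'(a)=-3.126e+00  a ← 42.395128 − (+6.675e+00/-3.126e+00) = 44.530390
iter 2: u=1.474791  f(a)=+5.374e-01  f'(a)=-2.641e+00  a ← 44.530390 − (+5.374e-01/-2.641e+00) = 44.733871
iter 3: u=1.468082  f(a)=+4.158e-03  f'(a)=-2.600e+00  a ← 44.733871 − (+4.158e-03/-2.600e+00) = 44.735470
iter 4: u=1.468030  f(a)=+2.532e-07  f'(a)=-2.600e+00  a ← 44.735470 − (+2.532e-07/-2.600e+00) = 44.735470
iter 5: u=1.468030  f(a)=+2.842e-14  f'(a)=-2.600e+00  a ← 44.735470 − (+2.842e-14/-2.600e+00) = 44.735470
converged: |Δa| < 1e-12 after 5 iterations
sag = a·(cosh(S/(2a)) − 1) = 44.735470·(cosh(1.468030) − 1) = 57.508641
T_max/T_min = cosh(S/(2a)) = 2.285527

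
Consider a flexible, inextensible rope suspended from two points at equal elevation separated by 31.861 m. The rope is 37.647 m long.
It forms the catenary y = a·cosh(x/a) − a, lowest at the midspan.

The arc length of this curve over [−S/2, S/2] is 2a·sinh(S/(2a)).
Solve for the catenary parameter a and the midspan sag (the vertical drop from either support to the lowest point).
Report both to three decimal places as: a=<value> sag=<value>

a=15.661 sag=8.826

seed: a₀ = √(S³/(24(L−S))) = √(31.861³/(24·5.786)) = 15.261396
iter 1: u=1.043843  f(a)=+3.235e-01  f'(a)=-8.442e-01  a ← 15.261396 − (+3.235e-01/-8.442e-01) = 15.644652
iter 2: u=1.018271  f(a)=+1.259e-02  f'(a)=-7.796e-01  a ← 15.644652 − (+1.259e-02/-7.796e-01) = 15.660798
iter 3: u=1.017221  f(a)=+2.076e-05  f'(a)=-7.770e-01  a ← 15.660798 − (+2.076e-05/-7.770e-01) = 15.660824
iter 4: u=1.017220  f(a)=+5.672e-11  f'(a)=-7.770e-01  a ← 15.660824 − (+5.672e-11/-7.770e-01) = 15.660824
iter 5: u=1.017220  f(a)=+0.000e+00  f'(a)=-7.770e-01  a ← 15.660824 − (+0.000e+00/-7.770e-01) = 15.660824
converged: |Δa| < 1e-12 after 5 iterations
sag = a·(cosh(S/(2a)) − 1) = 15.660824·(cosh(1.017220) − 1) = 8.825612
T_max/T_min = cosh(S/(2a)) = 1.563547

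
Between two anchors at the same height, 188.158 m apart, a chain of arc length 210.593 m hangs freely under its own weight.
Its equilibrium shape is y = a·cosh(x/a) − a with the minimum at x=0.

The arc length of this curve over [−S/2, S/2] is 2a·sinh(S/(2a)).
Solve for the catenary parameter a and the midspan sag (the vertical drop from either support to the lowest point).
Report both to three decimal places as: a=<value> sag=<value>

a=113.165 sag=41.411

seed: a₀ = √(S³/(24(L−S))) = √(188.158³/(24·22.435)) = 111.228319
iter 1: u=0.845819  f(a)=+8.163e-01  f'(a)=-4.330e-01  a ← 111.228319 − (+8.163e-01/-4.330e-01) = 113.113527
iter 2: u=0.831722  f(a)=+2.122e-02  f'(a)=-4.108e-01  a ← 113.113527 − (+2.122e-02/-4.108e-01) = 113.165178
iter 3: u=0.831342  f(a)=+1.518e-05  f'(a)=-4.102e-01  a ← 113.165178 − (+1.518e-05/-4.102e-01) = 113.165215
iter 4: u=0.831342  f(a)=+7.816e-12  f'(a)=-4.102e-01  a ← 113.165215 − (+7.816e-12/-4.102e-01) = 113.165215
converged: |Δa| < 1e-12 after 4 iterations
sag = a·(cosh(S/(2a)) − 1) = 113.165215·(cosh(0.831342) − 1) = 41.410717
T_max/T_min = cosh(S/(2a)) = 1.365932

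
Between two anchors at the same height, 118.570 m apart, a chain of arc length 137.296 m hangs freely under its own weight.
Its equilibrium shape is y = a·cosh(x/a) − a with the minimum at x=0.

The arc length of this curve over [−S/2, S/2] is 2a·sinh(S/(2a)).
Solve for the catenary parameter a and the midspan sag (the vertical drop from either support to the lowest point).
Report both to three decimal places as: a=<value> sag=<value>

seed: a₀ = √(S³/(24(L−S))) = √(118.570³/(24·18.726)) = 60.902357
iter 1: u=0.973443  f(a)=+9.075e-01  f'(a)=-6.752e-01  a ← 60.902357 − (+9.075e-01/-6.752e-01) = 62.246362
iter 2: u=0.952425  f(a)=+3.091e-02  f'(a)=-6.299e-01  a ← 62.246362 − (+3.091e-02/-6.299e-01) = 62.295431
iter 3: u=0.951675  f(a)=+3.866e-05  f'(a)=-6.284e-01  a ← 62.295431 − (+3.866e-05/-6.284e-01) = 62.295492
iter 4: u=0.951674  f(a)=+6.062e-11  f'(a)=-6.284e-01  a ← 62.295492 − (+6.062e-11/-6.284e-01) = 62.295492
iter 5: u=0.951674  f(a)=+0.000e+00  f'(a)=-6.284e-01  a ← 62.295492 − (+0.000e+00/-6.284e-01) = 62.295492
converged: |Δa| < 1e-12 after 5 iterations
sag = a·(cosh(S/(2a)) − 1) = 62.295492·(cosh(0.951674) − 1) = 30.404434
T_max/T_min = cosh(S/(2a)) = 1.488068

a=62.295 sag=30.404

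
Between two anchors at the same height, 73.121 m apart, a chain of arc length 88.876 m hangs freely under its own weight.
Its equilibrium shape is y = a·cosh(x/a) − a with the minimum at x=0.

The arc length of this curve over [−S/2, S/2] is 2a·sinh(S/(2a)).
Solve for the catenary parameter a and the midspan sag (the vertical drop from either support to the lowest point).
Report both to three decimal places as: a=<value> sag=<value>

seed: a₀ = √(S³/(24(L−S))) = √(73.121³/(24·15.755)) = 32.154989
iter 1: u=1.137009  f(a)=+1.050e+00  f'(a)=-1.113e+00  a ← 32.154989 − (+1.050e+00/-1.113e+00) = 33.098988
iter 2: u=1.104581  f(a)=+4.803e-02  f'(a)=-1.013e+00  a ← 33.098988 − (+4.803e-02/-1.013e+00) = 33.146400
iter 3: u=1.103001  f(a)=+1.111e-04  f'(a)=-1.008e+00  a ← 33.146400 − (+1.111e-04/-1.008e+00) = 33.146511
iter 4: u=1.102997  f(a)=+5.972e-10  f'(a)=-1.008e+00  a ← 33.146511 − (+5.972e-10/-1.008e+00) = 33.146511
iter 5: u=1.102997  f(a)=+1.421e-14  f'(a)=-1.008e+00  a ← 33.146511 − (+1.421e-14/-1.008e+00) = 33.146511
converged: |Δa| < 1e-12 after 5 iterations
sag = a·(cosh(S/(2a)) − 1) = 33.146511·(cosh(1.102997) − 1) = 22.291987
T_max/T_min = cosh(S/(2a)) = 1.672529

a=33.147 sag=22.292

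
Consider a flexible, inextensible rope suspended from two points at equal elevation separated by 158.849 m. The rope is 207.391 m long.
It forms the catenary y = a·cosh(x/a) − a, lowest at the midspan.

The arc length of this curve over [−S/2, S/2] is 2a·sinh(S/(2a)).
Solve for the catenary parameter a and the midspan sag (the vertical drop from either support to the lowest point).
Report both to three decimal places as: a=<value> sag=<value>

seed: a₀ = √(S³/(24(L−S))) = √(158.849³/(24·48.542)) = 58.655977
iter 1: u=1.354073  f(a)=+4.649e+00  f'(a)=-1.979e+00  a ← 58.655977 − (+4.649e+00/-1.979e+00) = 61.005149
iter 2: u=1.301931  f(a)=+2.939e-01  f'(a)=-1.736e+00  a ← 61.005149 − (+2.939e-01/-1.736e+00) = 61.174435
iter 3: u=1.298328  f(a)=+1.350e-03  f'(a)=-1.720e+00  a ← 61.174435 − (+1.350e-03/-1.720e+00) = 61.175219
iter 4: u=1.298312  f(a)=+2.875e-08  f'(a)=-1.720e+00  a ← 61.175219 − (+2.875e-08/-1.720e+00) = 61.175219
iter 5: u=1.298312  f(a)=+0.000e+00  f'(a)=-1.720e+00  a ← 61.175219 − (+0.000e+00/-1.720e+00) = 61.175219
converged: |Δa| < 1e-12 after 5 iterations
sag = a·(cosh(S/(2a)) − 1) = 61.175219·(cosh(1.298312) − 1) = 59.220645
T_max/T_min = cosh(S/(2a)) = 1.968050

a=61.175 sag=59.221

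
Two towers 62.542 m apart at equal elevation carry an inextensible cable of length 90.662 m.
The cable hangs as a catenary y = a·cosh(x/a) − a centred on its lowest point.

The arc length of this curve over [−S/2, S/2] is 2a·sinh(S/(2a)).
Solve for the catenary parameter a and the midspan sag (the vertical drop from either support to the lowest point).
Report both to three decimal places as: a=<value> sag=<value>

seed: a₀ = √(S³/(24(L−S))) = √(62.542³/(24·28.120)) = 19.039010
iter 1: u=1.642470  f(a)=+4.046e+00  f'(a)=-3.832e+00  a ← 19.039010 − (+4.046e+00/-3.832e+00) = 20.094968
iter 2: u=1.556161  f(a)=+3.610e-01  f'(a)=-3.176e+00  a ← 20.094968 − (+3.610e-01/-3.176e+00) = 20.208643
iter 3: u=1.547407  f(a)=+3.496e-03  f'(a)=-3.115e+00  a ← 20.208643 − (+3.496e-03/-3.115e+00) = 20.209765
iter 4: u=1.547321  f(a)=+3.348e-07  f'(a)=-3.114e+00  a ← 20.209765 − (+3.348e-07/-3.114e+00) = 20.209765
iter 5: u=1.547321  f(a)=+0.000e+00  f'(a)=-3.114e+00  a ← 20.209765 − (+0.000e+00/-3.114e+00) = 20.209765
converged: |Δa| < 1e-12 after 5 iterations
sag = a·(cosh(S/(2a)) − 1) = 20.209765·(cosh(1.547321) − 1) = 29.422222
T_max/T_min = cosh(S/(2a)) = 2.455842

a=20.210 sag=29.422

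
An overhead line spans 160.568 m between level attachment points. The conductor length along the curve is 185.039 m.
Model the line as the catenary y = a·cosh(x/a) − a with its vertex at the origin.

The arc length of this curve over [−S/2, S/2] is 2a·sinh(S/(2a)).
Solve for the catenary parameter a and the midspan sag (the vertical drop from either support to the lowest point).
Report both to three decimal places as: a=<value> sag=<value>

seed: a₀ = √(S³/(24(L−S))) = √(160.568³/(24·24.471)) = 83.957020
iter 1: u=0.956251  f(a)=+1.144e+00  f'(a)=-6.380e-01  a ← 83.957020 − (+1.144e+00/-6.380e-01) = 85.749301
iter 2: u=0.936264  f(a)=+3.764e-02  f'(a)=-5.966e-01  a ← 85.749301 − (+3.764e-02/-5.966e-01) = 85.812392
iter 3: u=0.935576  f(a)=+4.387e-05  f'(a)=-5.952e-01  a ← 85.812392 − (+4.387e-05/-5.952e-01) = 85.812466
iter 4: u=0.935575  f(a)=+5.971e-11  f'(a)=-5.952e-01  a ← 85.812466 − (+5.971e-11/-5.952e-01) = 85.812466
iter 5: u=0.935575  f(a)=+0.000e+00  f'(a)=-5.952e-01  a ← 85.812466 − (+0.000e+00/-5.952e-01) = 85.812466
converged: |Δa| < 1e-12 after 5 iterations
sag = a·(cosh(S/(2a)) − 1) = 85.812466·(cosh(0.935575) − 1) = 40.376429
T_max/T_min = cosh(S/(2a)) = 1.470519

a=85.812 sag=40.376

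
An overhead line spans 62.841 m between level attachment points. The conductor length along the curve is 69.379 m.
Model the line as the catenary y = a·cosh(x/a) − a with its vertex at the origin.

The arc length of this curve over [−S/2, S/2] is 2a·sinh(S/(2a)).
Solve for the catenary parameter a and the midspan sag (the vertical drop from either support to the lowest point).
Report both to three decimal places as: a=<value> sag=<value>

a=40.375 sag=12.856

seed: a₀ = √(S³/(24(L−S))) = √(62.841³/(24·6.538)) = 39.768257
iter 1: u=0.790090  f(a)=+2.071e-01  f'(a)=-3.498e-01  a ← 39.768257 − (+2.071e-01/-3.498e-01) = 40.360390
iter 2: u=0.778498  f(a)=+4.717e-03  f'(a)=-3.340e-01  a ← 40.360390 − (+4.717e-03/-3.340e-01) = 40.374511
iter 3: u=0.778226  f(a)=+2.572e-06  f'(a)=-3.337e-01  a ← 40.374511 − (+2.572e-06/-3.337e-01) = 40.374518
iter 4: u=0.778226  f(a)=+7.532e-13  f'(a)=-3.337e-01  a ← 40.374518 − (+7.532e-13/-3.337e-01) = 40.374518
converged: |Δa| < 1e-12 after 4 iterations
sag = a·(cosh(S/(2a)) − 1) = 40.374518·(cosh(0.778226) − 1) = 12.855766
T_max/T_min = cosh(S/(2a)) = 1.318413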